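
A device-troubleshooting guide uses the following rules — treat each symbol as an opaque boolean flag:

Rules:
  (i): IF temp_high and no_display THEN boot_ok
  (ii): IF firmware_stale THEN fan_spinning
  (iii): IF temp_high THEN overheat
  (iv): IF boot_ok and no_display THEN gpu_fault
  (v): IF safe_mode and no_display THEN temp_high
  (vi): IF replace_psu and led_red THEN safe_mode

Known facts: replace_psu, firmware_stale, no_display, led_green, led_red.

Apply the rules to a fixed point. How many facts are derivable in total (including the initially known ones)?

Round 1 — (ii), (vi), derive fan_spinning, safe_mode.
Round 2 — (v), derive temp_high.
Round 3 — (i), (iii), derive boot_ok, overheat.
Round 4 — (iv), derive gpu_fault.
Closure: {boot_ok, fan_spinning, firmware_stale, gpu_fault, led_green, led_red, no_display, overheat, replace_psu, safe_mode, temp_high} — 11 facts.

11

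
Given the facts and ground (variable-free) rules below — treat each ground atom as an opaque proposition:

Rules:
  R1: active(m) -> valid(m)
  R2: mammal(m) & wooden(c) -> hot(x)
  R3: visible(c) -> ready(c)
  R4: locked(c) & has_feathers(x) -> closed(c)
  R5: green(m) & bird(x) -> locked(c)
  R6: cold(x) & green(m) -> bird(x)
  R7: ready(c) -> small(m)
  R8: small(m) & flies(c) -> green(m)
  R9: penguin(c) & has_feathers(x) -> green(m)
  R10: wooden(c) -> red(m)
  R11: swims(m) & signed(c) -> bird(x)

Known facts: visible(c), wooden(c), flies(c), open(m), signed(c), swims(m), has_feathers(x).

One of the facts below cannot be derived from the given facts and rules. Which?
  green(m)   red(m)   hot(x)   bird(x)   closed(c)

hot(x)

Round 1: R3 [visible(c) -> ready(c)]; R10 [wooden(c) -> red(m)]; R11 [swims(m) & signed(c) -> bird(x)]. New: ready(c), red(m), bird(x).
Round 2: R7 [ready(c) -> small(m)]. New: small(m).
Round 3: R8 [small(m) & flies(c) -> green(m)]. New: green(m).
Round 4: R5 [green(m) & bird(x) -> locked(c)]. New: locked(c).
Round 5: R4 [locked(c) & has_feathers(x) -> closed(c)]. New: closed(c).
Derived: green(m) (round 3), closed(c) (round 5), red(m) (round 1), bird(x) (round 1). hot(x) never appears in any round.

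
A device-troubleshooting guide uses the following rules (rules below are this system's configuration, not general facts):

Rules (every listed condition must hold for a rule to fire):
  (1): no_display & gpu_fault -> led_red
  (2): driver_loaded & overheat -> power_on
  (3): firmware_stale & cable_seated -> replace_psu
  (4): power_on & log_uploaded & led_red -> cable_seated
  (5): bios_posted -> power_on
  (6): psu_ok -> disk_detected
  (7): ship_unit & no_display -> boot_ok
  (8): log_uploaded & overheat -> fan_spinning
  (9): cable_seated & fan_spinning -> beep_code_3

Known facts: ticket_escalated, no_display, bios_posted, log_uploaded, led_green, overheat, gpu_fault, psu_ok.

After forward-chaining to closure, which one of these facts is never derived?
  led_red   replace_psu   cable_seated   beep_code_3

Round 1 fires (1), (5), (6), (8), giving led_red, power_on, disk_detected, fan_spinning.
Round 2 fires (4), giving cable_seated.
Round 3 fires (9), giving beep_code_3.
Derived: led_red (round 1), cable_seated (round 2), beep_code_3 (round 3). replace_psu never appears in any round.

replace_psu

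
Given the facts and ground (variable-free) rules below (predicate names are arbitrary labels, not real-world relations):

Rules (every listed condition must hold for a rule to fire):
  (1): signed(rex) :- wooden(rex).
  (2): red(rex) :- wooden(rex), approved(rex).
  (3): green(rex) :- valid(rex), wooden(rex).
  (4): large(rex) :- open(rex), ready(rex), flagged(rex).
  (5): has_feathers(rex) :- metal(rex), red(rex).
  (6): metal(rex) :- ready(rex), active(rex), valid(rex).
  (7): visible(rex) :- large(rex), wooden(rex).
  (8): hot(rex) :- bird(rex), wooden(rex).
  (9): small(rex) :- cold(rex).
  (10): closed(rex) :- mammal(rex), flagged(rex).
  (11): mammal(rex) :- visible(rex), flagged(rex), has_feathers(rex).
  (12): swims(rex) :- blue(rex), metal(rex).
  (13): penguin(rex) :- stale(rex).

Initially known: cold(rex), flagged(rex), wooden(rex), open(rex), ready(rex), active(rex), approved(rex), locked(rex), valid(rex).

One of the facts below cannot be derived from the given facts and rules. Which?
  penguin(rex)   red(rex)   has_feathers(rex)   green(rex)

penguin(rex)

Round 1 fires (1), (2), (3), (4), (6), (9), giving signed(rex), red(rex), green(rex), large(rex), metal(rex), small(rex).
Round 2 fires (5), (7), giving has_feathers(rex), visible(rex).
Round 3 fires (11), giving mammal(rex).
Round 4 fires (10), giving closed(rex).
Derived: green(rex) (round 1), red(rex) (round 1), has_feathers(rex) (round 2). penguin(rex) never appears in any round.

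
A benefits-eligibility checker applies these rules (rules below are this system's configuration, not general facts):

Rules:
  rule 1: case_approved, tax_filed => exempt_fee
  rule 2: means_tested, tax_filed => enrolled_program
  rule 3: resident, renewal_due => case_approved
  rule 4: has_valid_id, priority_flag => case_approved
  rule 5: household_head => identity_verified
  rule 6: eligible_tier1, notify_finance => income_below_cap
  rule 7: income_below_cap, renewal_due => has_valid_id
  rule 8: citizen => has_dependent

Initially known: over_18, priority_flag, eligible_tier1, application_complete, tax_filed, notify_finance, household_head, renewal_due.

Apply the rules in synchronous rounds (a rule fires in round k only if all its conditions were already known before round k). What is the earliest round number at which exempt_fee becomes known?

4

Round 1 — rule 5, rule 6, derive identity_verified, income_below_cap.
Round 2 — rule 7, derive has_valid_id.
Round 3 — rule 4, derive case_approved.
Round 4 — rule 1, derive exempt_fee.
exempt_fee first appears in round 4.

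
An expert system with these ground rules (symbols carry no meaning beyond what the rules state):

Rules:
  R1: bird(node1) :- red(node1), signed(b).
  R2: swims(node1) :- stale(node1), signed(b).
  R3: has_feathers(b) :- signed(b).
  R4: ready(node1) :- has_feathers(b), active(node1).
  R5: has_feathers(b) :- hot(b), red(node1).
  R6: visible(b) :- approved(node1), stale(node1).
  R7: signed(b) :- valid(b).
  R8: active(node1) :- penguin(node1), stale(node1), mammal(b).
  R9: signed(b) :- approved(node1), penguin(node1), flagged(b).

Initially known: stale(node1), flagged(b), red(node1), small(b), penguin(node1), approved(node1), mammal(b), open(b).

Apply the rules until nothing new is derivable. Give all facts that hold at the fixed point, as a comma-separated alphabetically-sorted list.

Round 1 — R6, R8, R9, derive visible(b), active(node1), signed(b).
Round 2 — R1, R2, R3, derive bird(node1), swims(node1), has_feathers(b).
Round 3 — R4, derive ready(node1).

active(node1), approved(node1), bird(node1), flagged(b), has_feathers(b), mammal(b), open(b), penguin(node1), ready(node1), red(node1), signed(b), small(b), stale(node1), swims(node1), visible(b)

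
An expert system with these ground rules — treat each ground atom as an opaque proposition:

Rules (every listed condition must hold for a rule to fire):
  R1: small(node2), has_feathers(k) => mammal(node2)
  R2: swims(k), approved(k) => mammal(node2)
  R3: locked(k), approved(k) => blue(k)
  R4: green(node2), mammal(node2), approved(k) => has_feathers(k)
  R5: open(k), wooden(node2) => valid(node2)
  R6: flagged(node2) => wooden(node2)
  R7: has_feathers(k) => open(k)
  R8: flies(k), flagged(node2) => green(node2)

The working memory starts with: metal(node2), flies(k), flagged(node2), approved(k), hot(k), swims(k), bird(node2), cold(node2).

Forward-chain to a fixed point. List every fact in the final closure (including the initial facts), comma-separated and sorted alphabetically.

Round 1 fires R2, R6, R8, giving mammal(node2), wooden(node2), green(node2).
Round 2 fires R4, giving has_feathers(k).
Round 3 fires R7, giving open(k).
Round 4 fires R5, giving valid(node2).

approved(k), bird(node2), cold(node2), flagged(node2), flies(k), green(node2), has_feathers(k), hot(k), mammal(node2), metal(node2), open(k), swims(k), valid(node2), wooden(node2)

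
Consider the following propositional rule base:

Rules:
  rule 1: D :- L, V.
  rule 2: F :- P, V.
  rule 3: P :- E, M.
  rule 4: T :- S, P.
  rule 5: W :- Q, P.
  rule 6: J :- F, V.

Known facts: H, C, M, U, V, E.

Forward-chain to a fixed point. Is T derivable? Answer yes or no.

no

Round 1: rule 3 [P :- E, M.]. New: P.
Round 2: rule 2 [F :- P, V.]. New: F.
Round 3: rule 6 [J :- F, V.]. New: J.
Fixed point reached. T is concluded only by rule 4; rule 4 needs S (never derived).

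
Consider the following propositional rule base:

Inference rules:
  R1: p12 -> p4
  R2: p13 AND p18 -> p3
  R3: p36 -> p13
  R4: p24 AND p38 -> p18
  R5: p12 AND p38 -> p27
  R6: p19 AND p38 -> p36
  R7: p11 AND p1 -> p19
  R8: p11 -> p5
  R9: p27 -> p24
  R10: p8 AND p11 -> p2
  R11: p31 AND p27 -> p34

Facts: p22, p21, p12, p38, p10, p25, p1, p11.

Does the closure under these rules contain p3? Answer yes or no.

yes

Round 1: R1 [p12 -> p4]; R5 [p12 AND p38 -> p27]; R7 [p11 AND p1 -> p19]; R8 [p11 -> p5]. Adds p4, p27, p19, p5.
Round 2: R6 [p19 AND p38 -> p36]; R9 [p27 -> p24]. Adds p36, p24.
Round 3: R3 [p36 -> p13]; R4 [p24 AND p38 -> p18]. Adds p13, p18.
Round 4: R2 [p13 AND p18 -> p3]. Adds p3.
p3 appears in round 4, so it is derivable.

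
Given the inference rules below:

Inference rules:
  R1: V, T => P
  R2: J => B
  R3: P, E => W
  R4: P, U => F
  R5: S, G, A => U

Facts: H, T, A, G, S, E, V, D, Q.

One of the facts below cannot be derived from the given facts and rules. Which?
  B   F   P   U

B

Round 1: R1 [V, T => P]; R5 [S, G, A => U]. New: P, U.
Round 2: R3 [P, E => W]; R4 [P, U => F]. New: W, F.
Derived: U (round 1), P (round 1), F (round 2). B never appears in any round.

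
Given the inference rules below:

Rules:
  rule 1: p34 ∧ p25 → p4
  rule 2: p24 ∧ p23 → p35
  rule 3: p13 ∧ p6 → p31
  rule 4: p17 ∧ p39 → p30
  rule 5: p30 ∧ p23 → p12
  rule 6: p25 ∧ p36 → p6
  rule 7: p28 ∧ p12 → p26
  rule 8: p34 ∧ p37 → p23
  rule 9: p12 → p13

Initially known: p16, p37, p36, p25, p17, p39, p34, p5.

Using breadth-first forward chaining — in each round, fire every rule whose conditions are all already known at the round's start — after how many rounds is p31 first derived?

4

Round 1: rule 1 [p34 ∧ p25 → p4]; rule 4 [p17 ∧ p39 → p30]; rule 6 [p25 ∧ p36 → p6]; rule 8 [p34 ∧ p37 → p23]. New: p4, p30, p6, p23.
Round 2: rule 5 [p30 ∧ p23 → p12]. New: p12.
Round 3: rule 9 [p12 → p13]. New: p13.
Round 4: rule 3 [p13 ∧ p6 → p31]. New: p31.
p31 first appears in round 4.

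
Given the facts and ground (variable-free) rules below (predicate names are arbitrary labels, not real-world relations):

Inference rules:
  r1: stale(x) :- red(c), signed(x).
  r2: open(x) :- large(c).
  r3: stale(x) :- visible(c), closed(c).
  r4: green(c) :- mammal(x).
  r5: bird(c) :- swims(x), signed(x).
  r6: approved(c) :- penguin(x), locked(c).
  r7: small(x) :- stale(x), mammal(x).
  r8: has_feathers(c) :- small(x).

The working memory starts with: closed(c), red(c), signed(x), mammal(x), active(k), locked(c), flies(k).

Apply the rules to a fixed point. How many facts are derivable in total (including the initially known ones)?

Round 1: r1 [stale(x) :- red(c), signed(x).]; r4 [green(c) :- mammal(x).]. New: stale(x), green(c).
Round 2: r7 [small(x) :- stale(x), mammal(x).]. New: small(x).
Round 3: r8 [has_feathers(c) :- small(x).]. New: has_feathers(c).
Closure: {active(k), closed(c), flies(k), green(c), has_feathers(c), locked(c), mammal(x), red(c), signed(x), small(x), stale(x)} — 11 facts.

11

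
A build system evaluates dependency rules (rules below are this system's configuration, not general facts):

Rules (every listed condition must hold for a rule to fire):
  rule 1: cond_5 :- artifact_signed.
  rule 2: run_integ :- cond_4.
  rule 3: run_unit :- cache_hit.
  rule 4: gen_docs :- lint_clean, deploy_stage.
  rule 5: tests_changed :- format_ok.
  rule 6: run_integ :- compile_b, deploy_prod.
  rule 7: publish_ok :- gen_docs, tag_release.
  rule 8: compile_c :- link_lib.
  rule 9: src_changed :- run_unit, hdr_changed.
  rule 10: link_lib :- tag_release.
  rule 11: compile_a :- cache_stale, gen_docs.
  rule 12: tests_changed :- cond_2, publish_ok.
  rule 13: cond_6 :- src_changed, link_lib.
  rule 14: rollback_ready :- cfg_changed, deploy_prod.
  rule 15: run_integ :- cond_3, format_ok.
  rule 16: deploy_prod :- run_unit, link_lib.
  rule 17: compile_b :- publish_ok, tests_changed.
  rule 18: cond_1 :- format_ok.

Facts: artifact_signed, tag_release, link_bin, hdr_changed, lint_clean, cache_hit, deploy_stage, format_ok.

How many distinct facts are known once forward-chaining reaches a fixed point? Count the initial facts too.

21

Round 1: rule 1 [cond_5 :- artifact_signed.]; rule 3 [run_unit :- cache_hit.]; rule 4 [gen_docs :- lint_clean, deploy_stage.]; rule 5 [tests_changed :- format_ok.]; rule 10 [link_lib :- tag_release.]; rule 18 [cond_1 :- format_ok.]. Adds cond_5, run_unit, gen_docs, tests_changed, link_lib, cond_1.
Round 2: rule 7 [publish_ok :- gen_docs, tag_release.]; rule 8 [compile_c :- link_lib.]; rule 9 [src_changed :- run_unit, hdr_changed.]; rule 16 [deploy_prod :- run_unit, link_lib.]. Adds publish_ok, compile_c, src_changed, deploy_prod.
Round 3: rule 13 [cond_6 :- src_changed, link_lib.]; rule 17 [compile_b :- publish_ok, tests_changed.]. Adds cond_6, compile_b.
Round 4: rule 6 [run_integ :- compile_b, deploy_prod.]. Adds run_integ.
Closure: {artifact_signed, cache_hit, compile_b, compile_c, cond_1, cond_5, cond_6, deploy_prod, deploy_stage, format_ok, gen_docs, hdr_changed, link_bin, link_lib, lint_clean, publish_ok, run_integ, run_unit, src_changed, tag_release, tests_changed} — 21 facts.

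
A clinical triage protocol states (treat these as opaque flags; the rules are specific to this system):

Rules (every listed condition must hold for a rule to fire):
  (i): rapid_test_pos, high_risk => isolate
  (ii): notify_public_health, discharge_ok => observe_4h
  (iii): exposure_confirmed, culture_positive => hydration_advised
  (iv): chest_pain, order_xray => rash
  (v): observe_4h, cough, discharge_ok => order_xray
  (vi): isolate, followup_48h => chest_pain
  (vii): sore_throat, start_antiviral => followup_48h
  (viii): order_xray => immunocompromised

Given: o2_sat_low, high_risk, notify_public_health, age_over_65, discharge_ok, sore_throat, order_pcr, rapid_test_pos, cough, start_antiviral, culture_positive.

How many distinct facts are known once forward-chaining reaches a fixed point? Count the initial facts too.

Round 1 — (i), (ii), (vii), derive isolate, observe_4h, followup_48h.
Round 2 — (v), (vi), derive order_xray, chest_pain.
Round 3 — (iv), (viii), derive rash, immunocompromised.
Closure: {age_over_65, chest_pain, cough, culture_positive, discharge_ok, followup_48h, high_risk, immunocompromised, isolate, notify_public_health, o2_sat_low, observe_4h, order_pcr, order_xray, rapid_test_pos, rash, sore_throat, start_antiviral} — 18 facts.

18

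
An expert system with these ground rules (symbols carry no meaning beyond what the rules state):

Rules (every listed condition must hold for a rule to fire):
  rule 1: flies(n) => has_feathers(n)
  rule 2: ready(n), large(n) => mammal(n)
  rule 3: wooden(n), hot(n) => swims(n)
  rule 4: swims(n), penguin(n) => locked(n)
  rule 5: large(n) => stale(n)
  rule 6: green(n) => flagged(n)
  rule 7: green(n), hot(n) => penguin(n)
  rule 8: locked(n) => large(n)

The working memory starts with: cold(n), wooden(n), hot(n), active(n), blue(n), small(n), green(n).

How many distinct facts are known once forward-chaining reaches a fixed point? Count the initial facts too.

Round 1: rule 3 [wooden(n), hot(n) => swims(n)]; rule 6 [green(n) => flagged(n)]; rule 7 [green(n), hot(n) => penguin(n)]. Adds swims(n), flagged(n), penguin(n).
Round 2: rule 4 [swims(n), penguin(n) => locked(n)]. Adds locked(n).
Round 3: rule 8 [locked(n) => large(n)]. Adds large(n).
Round 4: rule 5 [large(n) => stale(n)]. Adds stale(n).
Closure: {active(n), blue(n), cold(n), flagged(n), green(n), hot(n), large(n), locked(n), penguin(n), small(n), stale(n), swims(n), wooden(n)} — 13 facts.

13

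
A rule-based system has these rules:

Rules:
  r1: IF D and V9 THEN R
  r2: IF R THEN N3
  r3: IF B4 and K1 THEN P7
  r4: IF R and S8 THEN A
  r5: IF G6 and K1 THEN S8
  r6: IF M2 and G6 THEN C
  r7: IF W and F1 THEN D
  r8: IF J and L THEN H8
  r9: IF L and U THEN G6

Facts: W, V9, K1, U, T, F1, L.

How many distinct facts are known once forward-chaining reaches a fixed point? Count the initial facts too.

Round 1 — r7, r9, derive D, G6.
Round 2 — r1, r5, derive R, S8.
Round 3 — r2, r4, derive N3, A.
Closure: {A, D, F1, G6, K1, L, N3, R, S8, T, U, V9, W} — 13 facts.

13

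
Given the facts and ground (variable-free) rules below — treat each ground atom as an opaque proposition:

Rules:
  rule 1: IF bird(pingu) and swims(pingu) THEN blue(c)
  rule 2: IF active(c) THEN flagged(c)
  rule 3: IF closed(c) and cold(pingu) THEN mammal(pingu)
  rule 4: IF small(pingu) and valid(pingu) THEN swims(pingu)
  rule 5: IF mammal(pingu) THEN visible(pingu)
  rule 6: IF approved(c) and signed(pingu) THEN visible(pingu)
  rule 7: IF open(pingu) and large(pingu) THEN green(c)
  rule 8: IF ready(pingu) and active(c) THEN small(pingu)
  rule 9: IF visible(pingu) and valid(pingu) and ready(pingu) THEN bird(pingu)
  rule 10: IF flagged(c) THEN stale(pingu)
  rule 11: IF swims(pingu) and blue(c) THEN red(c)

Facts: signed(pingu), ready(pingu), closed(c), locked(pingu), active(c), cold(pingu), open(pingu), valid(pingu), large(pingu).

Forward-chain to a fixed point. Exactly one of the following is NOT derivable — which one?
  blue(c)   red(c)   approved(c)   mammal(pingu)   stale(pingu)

Round 1: rule 2 [IF active(c) THEN flagged(c)]; rule 3 [IF closed(c) and cold(pingu) THEN mammal(pingu)]; rule 7 [IF open(pingu) and large(pingu) THEN green(c)]; rule 8 [IF ready(pingu) and active(c) THEN small(pingu)]. Adds flagged(c), mammal(pingu), green(c), small(pingu).
Round 2: rule 4 [IF small(pingu) and valid(pingu) THEN swims(pingu)]; rule 5 [IF mammal(pingu) THEN visible(pingu)]; rule 10 [IF flagged(c) THEN stale(pingu)]. Adds swims(pingu), visible(pingu), stale(pingu).
Round 3: rule 9 [IF visible(pingu) and valid(pingu) and ready(pingu) THEN bird(pingu)]. Adds bird(pingu).
Round 4: rule 1 [IF bird(pingu) and swims(pingu) THEN blue(c)]. Adds blue(c).
Round 5: rule 11 [IF swims(pingu) and blue(c) THEN red(c)]. Adds red(c).
Derived: red(c) (round 5), mammal(pingu) (round 1), stale(pingu) (round 2), blue(c) (round 4). approved(c) never appears in any round.

approved(c)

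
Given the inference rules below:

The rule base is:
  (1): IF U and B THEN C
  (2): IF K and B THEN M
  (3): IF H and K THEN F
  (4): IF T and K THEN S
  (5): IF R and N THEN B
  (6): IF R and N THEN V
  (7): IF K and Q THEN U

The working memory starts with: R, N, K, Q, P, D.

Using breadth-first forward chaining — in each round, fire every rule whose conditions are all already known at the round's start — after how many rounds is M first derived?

Round 1 — (5), (6), (7), derive B, V, U.
Round 2 — (1), (2), derive C, M.
M first appears in round 2.

2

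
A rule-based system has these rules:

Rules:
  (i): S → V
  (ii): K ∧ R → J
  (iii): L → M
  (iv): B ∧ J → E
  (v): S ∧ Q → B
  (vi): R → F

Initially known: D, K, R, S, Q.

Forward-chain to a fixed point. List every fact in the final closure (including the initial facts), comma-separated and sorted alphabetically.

[1] (i) [S → V]; (ii) [K ∧ R → J]; (v) [S ∧ Q → B]; (vi) [R → F]. ⇒ new: V, J, B, F.
[2] (iv) [B ∧ J → E]. ⇒ new: E.

B, D, E, F, J, K, Q, R, S, V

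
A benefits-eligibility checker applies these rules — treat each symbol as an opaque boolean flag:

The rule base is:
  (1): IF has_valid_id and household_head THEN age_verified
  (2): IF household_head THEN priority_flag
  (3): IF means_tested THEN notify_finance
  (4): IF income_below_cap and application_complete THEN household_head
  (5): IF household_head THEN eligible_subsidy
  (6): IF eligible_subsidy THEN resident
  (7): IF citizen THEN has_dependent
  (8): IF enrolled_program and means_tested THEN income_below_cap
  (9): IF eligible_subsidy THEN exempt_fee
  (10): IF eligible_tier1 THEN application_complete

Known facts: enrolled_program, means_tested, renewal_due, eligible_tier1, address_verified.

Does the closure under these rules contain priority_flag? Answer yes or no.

Round 1: (3) [IF means_tested THEN notify_finance]; (8) [IF enrolled_program and means_tested THEN income_below_cap]; (10) [IF eligible_tier1 THEN application_complete]. New: notify_finance, income_below_cap, application_complete.
Round 2: (4) [IF income_below_cap and application_complete THEN household_head]. New: household_head.
Round 3: (2) [IF household_head THEN priority_flag]; (5) [IF household_head THEN eligible_subsidy]. New: priority_flag, eligible_subsidy.
Round 4: (6) [IF eligible_subsidy THEN resident]; (9) [IF eligible_subsidy THEN exempt_fee]. New: resident, exempt_fee.
priority_flag appears in round 3, so it is derivable.

yes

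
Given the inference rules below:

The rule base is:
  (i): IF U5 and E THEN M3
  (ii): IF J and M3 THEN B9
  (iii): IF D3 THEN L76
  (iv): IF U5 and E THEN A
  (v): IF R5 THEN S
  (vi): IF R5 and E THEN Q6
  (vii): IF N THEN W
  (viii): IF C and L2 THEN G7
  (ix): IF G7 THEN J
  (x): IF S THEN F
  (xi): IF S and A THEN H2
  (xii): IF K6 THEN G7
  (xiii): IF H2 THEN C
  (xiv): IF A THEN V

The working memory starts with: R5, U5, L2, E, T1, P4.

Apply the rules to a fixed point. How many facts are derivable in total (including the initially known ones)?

Round 1: (i) [IF U5 and E THEN M3]; (iv) [IF U5 and E THEN A]; (v) [IF R5 THEN S]; (vi) [IF R5 and E THEN Q6]. New: M3, A, S, Q6.
Round 2: (x) [IF S THEN F]; (xi) [IF S and A THEN H2]; (xiv) [IF A THEN V]. New: F, H2, V.
Round 3: (xiii) [IF H2 THEN C]. New: C.
Round 4: (viii) [IF C and L2 THEN G7]. New: G7.
Round 5: (ix) [IF G7 THEN J]. New: J.
Round 6: (ii) [IF J and M3 THEN B9]. New: B9.
Closure: {A, B9, C, E, F, G7, H2, J, L2, M3, P4, Q6, R5, S, T1, U5, V} — 17 facts.

17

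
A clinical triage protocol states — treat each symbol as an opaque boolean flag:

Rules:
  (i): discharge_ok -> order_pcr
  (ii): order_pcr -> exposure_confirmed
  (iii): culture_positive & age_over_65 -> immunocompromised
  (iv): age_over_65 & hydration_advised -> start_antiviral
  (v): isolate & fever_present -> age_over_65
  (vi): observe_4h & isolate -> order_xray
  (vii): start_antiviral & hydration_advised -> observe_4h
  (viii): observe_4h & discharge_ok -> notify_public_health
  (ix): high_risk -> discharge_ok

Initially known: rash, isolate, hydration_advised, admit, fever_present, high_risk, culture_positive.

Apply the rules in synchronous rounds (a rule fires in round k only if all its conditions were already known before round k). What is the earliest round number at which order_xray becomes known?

Round 1: (v) [isolate & fever_present -> age_over_65]; (ix) [high_risk -> discharge_ok]. Adds age_over_65, discharge_ok.
Round 2: (i) [discharge_ok -> order_pcr]; (iii) [culture_positive & age_over_65 -> immunocompromised]; (iv) [age_over_65 & hydration_advised -> start_antiviral]. Adds order_pcr, immunocompromised, start_antiviral.
Round 3: (ii) [order_pcr -> exposure_confirmed]; (vii) [start_antiviral & hydration_advised -> observe_4h]. Adds exposure_confirmed, observe_4h.
Round 4: (vi) [observe_4h & isolate -> order_xray]; (viii) [observe_4h & discharge_ok -> notify_public_health]. Adds order_xray, notify_public_health.
order_xray first appears in round 4.

4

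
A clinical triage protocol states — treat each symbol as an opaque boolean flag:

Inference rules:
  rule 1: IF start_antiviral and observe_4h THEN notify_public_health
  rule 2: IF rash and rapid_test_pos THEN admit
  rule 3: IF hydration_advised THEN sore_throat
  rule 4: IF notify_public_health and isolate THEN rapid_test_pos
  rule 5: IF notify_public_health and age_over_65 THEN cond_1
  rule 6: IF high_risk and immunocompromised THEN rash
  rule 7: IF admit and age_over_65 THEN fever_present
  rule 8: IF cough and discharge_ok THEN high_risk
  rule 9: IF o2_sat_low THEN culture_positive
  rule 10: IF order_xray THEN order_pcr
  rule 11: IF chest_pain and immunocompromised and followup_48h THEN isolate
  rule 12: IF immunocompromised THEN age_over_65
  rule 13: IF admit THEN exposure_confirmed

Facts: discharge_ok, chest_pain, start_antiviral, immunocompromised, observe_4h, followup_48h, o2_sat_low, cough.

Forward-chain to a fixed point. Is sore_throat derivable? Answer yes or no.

no

[1] rule 1 [IF start_antiviral and observe_4h THEN notify_public_health]; rule 8 [IF cough and discharge_ok THEN high_risk]; rule 9 [IF o2_sat_low THEN culture_positive]; rule 11 [IF chest_pain and immunocompromised and followup_48h THEN isolate]; rule 12 [IF immunocompromised THEN age_over_65]. ⇒ new: notify_public_health, high_risk, culture_positive, isolate, age_over_65.
[2] rule 4 [IF notify_public_health and isolate THEN rapid_test_pos]; rule 5 [IF notify_public_health and age_over_65 THEN cond_1]; rule 6 [IF high_risk and immunocompromised THEN rash]. ⇒ new: rapid_test_pos, cond_1, rash.
[3] rule 2 [IF rash and rapid_test_pos THEN admit]. ⇒ new: admit.
[4] rule 7 [IF admit and age_over_65 THEN fever_present]; rule 13 [IF admit THEN exposure_confirmed]. ⇒ new: fever_present, exposure_confirmed.
Fixed point reached. sore_throat is concluded only by rule 3; rule 3 needs hydration_advised (never derived).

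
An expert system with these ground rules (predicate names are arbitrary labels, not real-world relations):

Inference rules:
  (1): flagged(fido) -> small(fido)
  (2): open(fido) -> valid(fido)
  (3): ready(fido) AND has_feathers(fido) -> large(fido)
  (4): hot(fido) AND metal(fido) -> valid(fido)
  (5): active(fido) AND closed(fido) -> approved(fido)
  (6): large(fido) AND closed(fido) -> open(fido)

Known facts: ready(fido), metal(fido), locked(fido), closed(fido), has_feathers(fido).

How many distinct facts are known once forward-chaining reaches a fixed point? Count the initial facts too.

Round 1: (3) [ready(fido) AND has_feathers(fido) -> large(fido)]. New: large(fido).
Round 2: (6) [large(fido) AND closed(fido) -> open(fido)]. New: open(fido).
Round 3: (2) [open(fido) -> valid(fido)]. New: valid(fido).
Closure: {closed(fido), has_feathers(fido), large(fido), locked(fido), metal(fido), open(fido), ready(fido), valid(fido)} — 8 facts.

8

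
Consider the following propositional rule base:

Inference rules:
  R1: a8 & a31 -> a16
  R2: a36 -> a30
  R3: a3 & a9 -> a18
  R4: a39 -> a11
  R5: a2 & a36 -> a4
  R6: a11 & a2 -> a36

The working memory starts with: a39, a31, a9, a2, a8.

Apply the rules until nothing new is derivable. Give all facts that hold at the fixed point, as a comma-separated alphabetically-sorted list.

Round 1: R1 [a8 & a31 -> a16]; R4 [a39 -> a11]. New: a16, a11.
Round 2: R6 [a11 & a2 -> a36]. New: a36.
Round 3: R2 [a36 -> a30]; R5 [a2 & a36 -> a4]. New: a30, a4.

a11, a16, a2, a30, a31, a36, a39, a4, a8, a9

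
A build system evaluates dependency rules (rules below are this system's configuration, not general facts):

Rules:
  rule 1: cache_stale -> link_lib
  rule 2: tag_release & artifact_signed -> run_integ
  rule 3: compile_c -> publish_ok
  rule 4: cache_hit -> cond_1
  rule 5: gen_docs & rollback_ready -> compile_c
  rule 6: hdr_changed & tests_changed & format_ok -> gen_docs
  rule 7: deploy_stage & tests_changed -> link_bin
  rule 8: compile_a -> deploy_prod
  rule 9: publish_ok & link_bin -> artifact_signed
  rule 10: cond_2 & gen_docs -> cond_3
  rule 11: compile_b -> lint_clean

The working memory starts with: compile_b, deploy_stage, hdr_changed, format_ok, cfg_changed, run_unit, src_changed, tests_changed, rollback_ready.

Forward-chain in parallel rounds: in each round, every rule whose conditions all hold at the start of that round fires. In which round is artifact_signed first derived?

4

[1] rule 6 [hdr_changed & tests_changed & format_ok -> gen_docs]; rule 7 [deploy_stage & tests_changed -> link_bin]; rule 11 [compile_b -> lint_clean]. ⇒ new: gen_docs, link_bin, lint_clean.
[2] rule 5 [gen_docs & rollback_ready -> compile_c]. ⇒ new: compile_c.
[3] rule 3 [compile_c -> publish_ok]. ⇒ new: publish_ok.
[4] rule 9 [publish_ok & link_bin -> artifact_signed]. ⇒ new: artifact_signed.
artifact_signed first appears in round 4.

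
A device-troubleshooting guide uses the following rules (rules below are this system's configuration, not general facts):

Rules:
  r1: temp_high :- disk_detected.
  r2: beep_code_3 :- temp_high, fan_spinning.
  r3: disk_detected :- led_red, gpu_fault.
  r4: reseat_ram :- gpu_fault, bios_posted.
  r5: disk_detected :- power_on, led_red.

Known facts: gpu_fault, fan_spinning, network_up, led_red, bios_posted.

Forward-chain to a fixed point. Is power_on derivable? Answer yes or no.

no

Round 1 fires r3, r4, giving disk_detected, reseat_ram.
Round 2 fires r1, giving temp_high.
Round 3 fires r2, giving beep_code_3.
Fixed point reached. No rule has power_on as a consequent, and it is not given.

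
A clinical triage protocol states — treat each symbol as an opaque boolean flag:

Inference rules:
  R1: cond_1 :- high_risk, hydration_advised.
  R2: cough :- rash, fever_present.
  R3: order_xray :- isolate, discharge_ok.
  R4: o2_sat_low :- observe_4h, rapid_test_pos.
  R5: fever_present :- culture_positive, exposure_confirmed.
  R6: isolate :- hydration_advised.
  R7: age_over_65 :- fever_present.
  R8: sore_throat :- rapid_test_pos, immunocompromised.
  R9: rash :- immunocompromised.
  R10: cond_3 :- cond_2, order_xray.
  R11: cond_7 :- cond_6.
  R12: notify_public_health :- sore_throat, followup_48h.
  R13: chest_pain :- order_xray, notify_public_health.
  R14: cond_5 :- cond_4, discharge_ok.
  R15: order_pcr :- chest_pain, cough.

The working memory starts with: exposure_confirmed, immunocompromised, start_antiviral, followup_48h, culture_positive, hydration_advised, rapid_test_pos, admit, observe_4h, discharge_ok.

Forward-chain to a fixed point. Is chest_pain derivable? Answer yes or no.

Round 1: R4 [o2_sat_low :- observe_4h, rapid_test_pos.]; R5 [fever_present :- culture_positive, exposure_confirmed.]; R6 [isolate :- hydration_advised.]; R8 [sore_throat :- rapid_test_pos, immunocompromised.]; R9 [rash :- immunocompromised.]. New: o2_sat_low, fever_present, isolate, sore_throat, rash.
Round 2: R2 [cough :- rash, fever_present.]; R3 [order_xray :- isolate, discharge_ok.]; R7 [age_over_65 :- fever_present.]; R12 [notify_public_health :- sore_throat, followup_48h.]. New: cough, order_xray, age_over_65, notify_public_health.
Round 3: R13 [chest_pain :- order_xray, notify_public_health.]. New: chest_pain.
Round 4: R15 [order_pcr :- chest_pain, cough.]. New: order_pcr.
chest_pain appears in round 3, so it is derivable.

yes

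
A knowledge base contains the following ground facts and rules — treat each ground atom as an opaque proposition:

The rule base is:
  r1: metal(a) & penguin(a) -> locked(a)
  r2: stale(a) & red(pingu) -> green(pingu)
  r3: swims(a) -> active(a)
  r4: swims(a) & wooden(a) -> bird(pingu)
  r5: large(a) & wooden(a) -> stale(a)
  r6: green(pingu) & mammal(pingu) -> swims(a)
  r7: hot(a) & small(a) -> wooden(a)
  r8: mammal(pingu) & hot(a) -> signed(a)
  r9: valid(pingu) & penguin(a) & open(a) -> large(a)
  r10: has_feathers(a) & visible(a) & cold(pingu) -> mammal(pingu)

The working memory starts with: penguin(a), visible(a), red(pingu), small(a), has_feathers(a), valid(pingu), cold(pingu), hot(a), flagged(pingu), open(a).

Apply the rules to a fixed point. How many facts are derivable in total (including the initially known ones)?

19

Round 1: r7 [hot(a) & small(a) -> wooden(a)]; r9 [valid(pingu) & penguin(a) & open(a) -> large(a)]; r10 [has_feathers(a) & visible(a) & cold(pingu) -> mammal(pingu)]. New: wooden(a), large(a), mammal(pingu).
Round 2: r5 [large(a) & wooden(a) -> stale(a)]; r8 [mammal(pingu) & hot(a) -> signed(a)]. New: stale(a), signed(a).
Round 3: r2 [stale(a) & red(pingu) -> green(pingu)]. New: green(pingu).
Round 4: r6 [green(pingu) & mammal(pingu) -> swims(a)]. New: swims(a).
Round 5: r3 [swims(a) -> active(a)]; r4 [swims(a) & wooden(a) -> bird(pingu)]. New: active(a), bird(pingu).
Closure: {active(a), bird(pingu), cold(pingu), flagged(pingu), green(pingu), has_feathers(a), hot(a), large(a), mammal(pingu), open(a), penguin(a), red(pingu), signed(a), small(a), stale(a), swims(a), valid(pingu), visible(a), wooden(a)} — 19 facts.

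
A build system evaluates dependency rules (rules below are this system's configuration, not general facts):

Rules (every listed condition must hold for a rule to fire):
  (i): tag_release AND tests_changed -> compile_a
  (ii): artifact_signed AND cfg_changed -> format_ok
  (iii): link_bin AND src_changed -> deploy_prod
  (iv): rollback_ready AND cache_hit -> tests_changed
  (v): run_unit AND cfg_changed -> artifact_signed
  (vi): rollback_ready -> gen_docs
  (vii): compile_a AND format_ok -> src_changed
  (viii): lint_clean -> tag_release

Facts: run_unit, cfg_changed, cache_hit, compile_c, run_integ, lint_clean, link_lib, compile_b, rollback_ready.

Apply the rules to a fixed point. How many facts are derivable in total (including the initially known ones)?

16

Round 1: (iv) [rollback_ready AND cache_hit -> tests_changed]; (v) [run_unit AND cfg_changed -> artifact_signed]; (vi) [rollback_ready -> gen_docs]; (viii) [lint_clean -> tag_release]. Adds tests_changed, artifact_signed, gen_docs, tag_release.
Round 2: (i) [tag_release AND tests_changed -> compile_a]; (ii) [artifact_signed AND cfg_changed -> format_ok]. Adds compile_a, format_ok.
Round 3: (vii) [compile_a AND format_ok -> src_changed]. Adds src_changed.
Closure: {artifact_signed, cache_hit, cfg_changed, compile_a, compile_b, compile_c, format_ok, gen_docs, link_lib, lint_clean, rollback_ready, run_integ, run_unit, src_changed, tag_release, tests_changed} — 16 facts.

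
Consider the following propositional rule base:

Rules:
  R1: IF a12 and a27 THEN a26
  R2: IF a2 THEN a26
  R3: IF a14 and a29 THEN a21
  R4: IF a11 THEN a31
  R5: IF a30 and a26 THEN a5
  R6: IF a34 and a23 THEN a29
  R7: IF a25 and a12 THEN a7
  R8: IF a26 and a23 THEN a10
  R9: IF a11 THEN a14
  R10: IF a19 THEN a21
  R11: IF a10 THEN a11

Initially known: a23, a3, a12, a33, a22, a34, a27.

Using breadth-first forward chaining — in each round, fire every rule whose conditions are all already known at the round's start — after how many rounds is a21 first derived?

5

Round 1: R1 [IF a12 and a27 THEN a26]; R6 [IF a34 and a23 THEN a29]. Adds a26, a29.
Round 2: R8 [IF a26 and a23 THEN a10]. Adds a10.
Round 3: R11 [IF a10 THEN a11]. Adds a11.
Round 4: R4 [IF a11 THEN a31]; R9 [IF a11 THEN a14]. Adds a31, a14.
Round 5: R3 [IF a14 and a29 THEN a21]. Adds a21.
a21 first appears in round 5.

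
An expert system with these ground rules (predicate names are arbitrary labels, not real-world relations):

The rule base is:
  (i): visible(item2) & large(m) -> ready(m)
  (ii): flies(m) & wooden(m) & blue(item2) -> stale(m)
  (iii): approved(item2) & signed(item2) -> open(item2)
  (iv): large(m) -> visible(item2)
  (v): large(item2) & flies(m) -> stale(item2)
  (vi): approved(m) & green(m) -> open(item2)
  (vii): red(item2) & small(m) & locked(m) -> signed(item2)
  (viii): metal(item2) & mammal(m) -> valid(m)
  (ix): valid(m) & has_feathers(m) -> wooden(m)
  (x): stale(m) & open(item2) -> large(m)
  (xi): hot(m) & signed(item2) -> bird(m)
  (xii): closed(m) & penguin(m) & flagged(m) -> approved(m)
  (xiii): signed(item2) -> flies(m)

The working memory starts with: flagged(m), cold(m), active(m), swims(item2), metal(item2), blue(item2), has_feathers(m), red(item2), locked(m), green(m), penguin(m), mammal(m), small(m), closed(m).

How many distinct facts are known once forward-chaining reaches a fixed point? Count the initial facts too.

24

Round 1 — (vii), (viii), (xii), derive signed(item2), valid(m), approved(m).
Round 2 — (vi), (ix), (xiii), derive open(item2), wooden(m), flies(m).
Round 3 — (ii), derive stale(m).
Round 4 — (x), derive large(m).
Round 5 — (iv), derive visible(item2).
Round 6 — (i), derive ready(m).
Closure: {active(m), approved(m), blue(item2), closed(m), cold(m), flagged(m), flies(m), green(m), has_feathers(m), large(m), locked(m), mammal(m), metal(item2), open(item2), penguin(m), ready(m), red(item2), signed(item2), small(m), stale(m), swims(item2), valid(m), visible(item2), wooden(m)} — 24 facts.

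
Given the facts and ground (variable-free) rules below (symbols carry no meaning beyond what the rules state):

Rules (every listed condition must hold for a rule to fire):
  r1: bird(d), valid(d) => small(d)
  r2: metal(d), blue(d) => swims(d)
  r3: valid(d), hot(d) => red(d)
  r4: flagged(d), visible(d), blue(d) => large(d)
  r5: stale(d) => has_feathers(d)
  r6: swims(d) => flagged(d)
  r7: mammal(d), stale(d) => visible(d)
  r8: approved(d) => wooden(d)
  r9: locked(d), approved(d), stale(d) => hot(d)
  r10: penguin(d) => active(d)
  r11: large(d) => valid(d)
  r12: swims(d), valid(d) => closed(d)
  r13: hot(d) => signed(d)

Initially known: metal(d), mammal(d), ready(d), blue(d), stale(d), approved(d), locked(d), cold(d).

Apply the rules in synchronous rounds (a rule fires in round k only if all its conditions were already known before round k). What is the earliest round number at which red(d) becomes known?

Round 1: r2 [metal(d), blue(d) => swims(d)]; r5 [stale(d) => has_feathers(d)]; r7 [mammal(d), stale(d) => visible(d)]; r8 [approved(d) => wooden(d)]; r9 [locked(d), approved(d), stale(d) => hot(d)]. Adds swims(d), has_feathers(d), visible(d), wooden(d), hot(d).
Round 2: r6 [swims(d) => flagged(d)]; r13 [hot(d) => signed(d)]. Adds flagged(d), signed(d).
Round 3: r4 [flagged(d), visible(d), blue(d) => large(d)]. Adds large(d).
Round 4: r11 [large(d) => valid(d)]. Adds valid(d).
Round 5: r3 [valid(d), hot(d) => red(d)]; r12 [swims(d), valid(d) => closed(d)]. Adds red(d), closed(d).
red(d) first appears in round 5.

5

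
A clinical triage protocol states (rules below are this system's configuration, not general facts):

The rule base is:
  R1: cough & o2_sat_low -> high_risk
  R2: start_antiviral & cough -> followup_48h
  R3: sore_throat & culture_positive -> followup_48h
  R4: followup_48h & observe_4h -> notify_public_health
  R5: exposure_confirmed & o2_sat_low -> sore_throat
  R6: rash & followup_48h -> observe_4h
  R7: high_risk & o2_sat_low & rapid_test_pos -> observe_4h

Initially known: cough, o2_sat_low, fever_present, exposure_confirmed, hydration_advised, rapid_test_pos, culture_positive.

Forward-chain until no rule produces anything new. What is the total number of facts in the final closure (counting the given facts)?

12

Round 1 — R1, R5, derive high_risk, sore_throat.
Round 2 — R3, R7, derive followup_48h, observe_4h.
Round 3 — R4, derive notify_public_health.
Closure: {cough, culture_positive, exposure_confirmed, fever_present, followup_48h, high_risk, hydration_advised, notify_public_health, o2_sat_low, observe_4h, rapid_test_pos, sore_throat} — 12 facts.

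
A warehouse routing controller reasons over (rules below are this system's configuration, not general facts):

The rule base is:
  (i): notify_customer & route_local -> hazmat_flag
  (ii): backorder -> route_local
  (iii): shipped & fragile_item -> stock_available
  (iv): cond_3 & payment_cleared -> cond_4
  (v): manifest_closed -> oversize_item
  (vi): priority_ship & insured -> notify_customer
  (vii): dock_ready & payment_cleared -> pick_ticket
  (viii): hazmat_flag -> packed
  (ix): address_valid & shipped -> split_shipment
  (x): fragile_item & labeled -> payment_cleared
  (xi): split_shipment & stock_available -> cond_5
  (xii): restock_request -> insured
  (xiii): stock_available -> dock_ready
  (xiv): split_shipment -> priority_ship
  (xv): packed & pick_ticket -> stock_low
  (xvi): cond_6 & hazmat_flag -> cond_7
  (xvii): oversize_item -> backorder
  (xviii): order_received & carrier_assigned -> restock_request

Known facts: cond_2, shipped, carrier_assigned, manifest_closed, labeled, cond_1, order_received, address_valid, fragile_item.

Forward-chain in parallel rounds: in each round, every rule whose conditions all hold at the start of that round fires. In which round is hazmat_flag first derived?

4

Round 1 — (iii), (v), (ix), (x), (xviii), derive stock_available, oversize_item, split_shipment, payment_cleared, restock_request.
Round 2 — (xi), (xii), (xiii), (xiv), (xvii), derive cond_5, insured, dock_ready, priority_ship, backorder.
Round 3 — (ii), (vi), (vii), derive route_local, notify_customer, pick_ticket.
Round 4 — (i), derive hazmat_flag.
hazmat_flag first appears in round 4.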